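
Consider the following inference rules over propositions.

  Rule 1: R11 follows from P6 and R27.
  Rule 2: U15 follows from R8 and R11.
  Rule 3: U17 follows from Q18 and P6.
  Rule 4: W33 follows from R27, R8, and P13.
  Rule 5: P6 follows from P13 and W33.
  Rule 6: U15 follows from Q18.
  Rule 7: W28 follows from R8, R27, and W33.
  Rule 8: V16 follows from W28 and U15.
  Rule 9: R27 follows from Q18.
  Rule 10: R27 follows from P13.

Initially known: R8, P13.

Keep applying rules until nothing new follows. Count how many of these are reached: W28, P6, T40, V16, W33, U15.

5

P13 holds, so R27 follows (Rule 10).
From R27, R8, and P13, Rule 4 gives W33.
R8, R27, and W33 hold, so W28 follows (Rule 7).
P13 and W33 hold, so P6 follows (Rule 5).
P6 and R27 hold, so R11 follows (Rule 1).
From R8 and R11, Rule 2 gives U15.
W28 and U15 hold, so V16 follows (Rule 8).
W28: reached.
P6: reached.
No rule produces T40, and it is not given.
V16: reached.
W33: reached.
U15: reached.
Reached: W28, P6, V16, W33, and U15 — 5 of the 6.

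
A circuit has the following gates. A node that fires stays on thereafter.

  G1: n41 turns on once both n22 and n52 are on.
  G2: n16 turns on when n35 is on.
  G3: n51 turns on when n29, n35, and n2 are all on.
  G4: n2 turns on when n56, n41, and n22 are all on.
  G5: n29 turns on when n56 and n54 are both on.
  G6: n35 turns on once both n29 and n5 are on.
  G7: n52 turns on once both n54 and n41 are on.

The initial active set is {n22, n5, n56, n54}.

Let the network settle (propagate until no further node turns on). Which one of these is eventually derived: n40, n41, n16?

G5: n56 and n54 on → n29 on.
G6: n29 and n5 on → n35 on.
n35 is on, so n16 turns on (G2).
n41 would need n22 and n52 (G1), but n52 never turns on. No rule produces n40, and it is not given.

n16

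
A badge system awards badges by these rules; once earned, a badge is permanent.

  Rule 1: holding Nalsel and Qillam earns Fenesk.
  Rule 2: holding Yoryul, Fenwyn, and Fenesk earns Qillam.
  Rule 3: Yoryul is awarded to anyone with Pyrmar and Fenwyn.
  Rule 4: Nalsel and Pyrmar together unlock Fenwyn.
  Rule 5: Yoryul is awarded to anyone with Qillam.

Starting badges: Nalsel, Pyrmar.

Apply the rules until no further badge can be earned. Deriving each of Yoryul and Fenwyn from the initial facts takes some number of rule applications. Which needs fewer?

Fenwyn

Fenwyn: With Nalsel and Pyrmar, Fenwyn is earned (Rule 4). [1 rule application]
Yoryul: With Nalsel and Pyrmar, Fenwyn is earned (Rule 4). With Pyrmar and Fenwyn, Yoryul is earned (Rule 3). [2 rule applications]
Fenwyn needs fewer.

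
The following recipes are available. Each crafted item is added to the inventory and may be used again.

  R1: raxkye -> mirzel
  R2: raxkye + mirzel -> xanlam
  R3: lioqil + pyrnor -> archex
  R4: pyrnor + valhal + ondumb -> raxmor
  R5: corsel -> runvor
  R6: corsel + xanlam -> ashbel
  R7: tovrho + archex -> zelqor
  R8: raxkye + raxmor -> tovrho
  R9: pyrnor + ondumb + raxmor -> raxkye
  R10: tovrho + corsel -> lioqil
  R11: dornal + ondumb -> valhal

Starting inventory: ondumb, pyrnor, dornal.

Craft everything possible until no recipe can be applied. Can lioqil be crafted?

lioqil would need tovrho and corsel (R10), but corsel is never obtained.

No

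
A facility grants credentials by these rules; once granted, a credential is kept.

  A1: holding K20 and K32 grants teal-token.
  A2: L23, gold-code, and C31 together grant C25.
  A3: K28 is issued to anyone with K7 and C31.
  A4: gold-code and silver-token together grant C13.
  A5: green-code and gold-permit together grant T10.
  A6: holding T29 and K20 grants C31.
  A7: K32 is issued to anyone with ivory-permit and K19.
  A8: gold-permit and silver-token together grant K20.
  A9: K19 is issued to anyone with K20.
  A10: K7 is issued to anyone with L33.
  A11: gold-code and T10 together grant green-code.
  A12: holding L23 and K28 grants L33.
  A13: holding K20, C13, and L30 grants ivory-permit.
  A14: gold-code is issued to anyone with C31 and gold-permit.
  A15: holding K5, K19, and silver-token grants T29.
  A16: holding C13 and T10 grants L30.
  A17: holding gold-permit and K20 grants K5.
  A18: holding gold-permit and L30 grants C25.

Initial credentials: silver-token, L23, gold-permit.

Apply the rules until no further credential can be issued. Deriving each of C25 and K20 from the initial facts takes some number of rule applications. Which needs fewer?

K20: Holding gold-permit and silver-token grants K20 (A8). [1 rule application]
C25: Holding gold-permit and silver-token grants K20 (A8). Holding K20 grants K19 (A9). Holding gold-permit and K20 grants K5 (A17). Holding K5, K19, and silver-token grants T29 (A15). Holding T29 and K20 grants C31 (A6). Holding C31 and gold-permit grants gold-code (A14). Holding L23, gold-code, and C31 grants C25 (A2). [7 rule applications]
K20 needs fewer.

K20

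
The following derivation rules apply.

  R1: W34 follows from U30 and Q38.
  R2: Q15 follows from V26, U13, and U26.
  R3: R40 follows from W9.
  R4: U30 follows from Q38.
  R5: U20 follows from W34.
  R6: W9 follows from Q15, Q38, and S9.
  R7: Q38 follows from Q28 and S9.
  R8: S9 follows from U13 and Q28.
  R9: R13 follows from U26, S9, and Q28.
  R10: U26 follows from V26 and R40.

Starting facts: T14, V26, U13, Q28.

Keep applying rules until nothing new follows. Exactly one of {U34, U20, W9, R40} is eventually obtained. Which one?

From U13 and Q28, R8 gives S9.
From Q28 and S9, R7 gives Q38.
Q38 holds, so U30 follows (R4).
U30 and Q38 hold, so W34 follows (R1).
W34 holds, so U20 follows (R5).
W9 would need Q15, Q38, and S9 (R6), but Q15 is never established. No rule produces U34, and it is not given. R40 would need W9 (R3), but W9 is never established.

U20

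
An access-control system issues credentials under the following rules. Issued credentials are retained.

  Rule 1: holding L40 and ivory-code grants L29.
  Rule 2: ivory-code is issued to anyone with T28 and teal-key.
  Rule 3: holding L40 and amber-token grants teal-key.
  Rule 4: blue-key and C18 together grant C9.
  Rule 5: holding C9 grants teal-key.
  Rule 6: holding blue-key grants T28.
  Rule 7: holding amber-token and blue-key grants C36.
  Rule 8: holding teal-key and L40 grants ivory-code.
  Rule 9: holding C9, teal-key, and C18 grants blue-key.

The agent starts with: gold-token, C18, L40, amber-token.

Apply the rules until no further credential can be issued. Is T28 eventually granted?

No

T28 would need blue-key (Rule 6), but blue-key is never granted.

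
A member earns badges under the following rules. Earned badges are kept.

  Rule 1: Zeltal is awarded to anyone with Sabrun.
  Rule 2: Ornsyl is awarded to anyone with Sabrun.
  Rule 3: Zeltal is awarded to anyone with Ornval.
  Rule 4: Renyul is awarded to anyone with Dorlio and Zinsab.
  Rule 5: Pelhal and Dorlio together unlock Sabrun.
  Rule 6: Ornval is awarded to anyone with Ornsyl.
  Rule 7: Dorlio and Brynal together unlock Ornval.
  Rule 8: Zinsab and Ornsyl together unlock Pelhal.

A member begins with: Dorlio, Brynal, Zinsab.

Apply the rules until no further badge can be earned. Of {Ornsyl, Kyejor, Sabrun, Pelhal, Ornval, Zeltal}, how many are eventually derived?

With Dorlio and Brynal, Ornval is earned (Rule 7).
With Ornval, Zeltal is earned (Rule 3).
Ornsyl would need Sabrun (Rule 2), but Sabrun is never earned.
No rule produces Kyejor, and it is not given.
Sabrun would need Pelhal and Dorlio (Rule 5), but Pelhal is never earned.
Pelhal would need Zinsab and Ornsyl (Rule 8), but Ornsyl is never earned.
Ornval: reached.
Zeltal: reached.
Reached: Ornval and Zeltal — 2 of the 6.

2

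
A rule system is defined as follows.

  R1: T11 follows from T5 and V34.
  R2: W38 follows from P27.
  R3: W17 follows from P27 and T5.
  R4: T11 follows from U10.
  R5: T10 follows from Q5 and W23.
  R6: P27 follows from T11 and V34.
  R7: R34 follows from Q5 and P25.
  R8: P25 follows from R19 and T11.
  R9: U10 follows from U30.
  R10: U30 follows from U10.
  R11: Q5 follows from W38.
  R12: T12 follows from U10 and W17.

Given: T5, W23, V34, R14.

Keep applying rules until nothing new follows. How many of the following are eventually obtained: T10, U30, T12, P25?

From T5 and V34, R1 gives T11.
T11 and V34 hold, so P27 follows (R6).
P27 holds, so W38 follows (R2).
From W38, R11 gives Q5.
Q5 and W23 hold, so T10 follows (R5).
T10: reached.
U30 would need U10 (R10), but U10 is never established.
T12 would need U10 and W17 (R12), but U10 is never established.
P25 would need R19 and T11 (R8), but R19 is never established.
Reached: T10 — 1 of the 4.

1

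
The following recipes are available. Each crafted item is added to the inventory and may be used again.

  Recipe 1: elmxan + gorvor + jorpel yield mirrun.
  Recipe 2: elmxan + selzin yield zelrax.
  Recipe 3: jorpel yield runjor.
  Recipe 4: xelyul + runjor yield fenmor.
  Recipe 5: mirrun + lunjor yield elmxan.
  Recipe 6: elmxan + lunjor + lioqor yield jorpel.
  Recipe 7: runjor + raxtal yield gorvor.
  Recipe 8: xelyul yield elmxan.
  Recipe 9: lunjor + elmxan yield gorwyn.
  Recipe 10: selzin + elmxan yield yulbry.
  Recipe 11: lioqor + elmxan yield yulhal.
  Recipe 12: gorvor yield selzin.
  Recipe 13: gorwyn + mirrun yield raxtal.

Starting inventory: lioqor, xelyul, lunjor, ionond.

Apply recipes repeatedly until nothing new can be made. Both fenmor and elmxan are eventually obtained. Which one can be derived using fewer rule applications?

elmxan

elmxan: xelyul → elmxan (Recipe 8). [1 rule application]
fenmor: xelyul → elmxan (Recipe 8). elmxan + lunjor + lioqor → jorpel (Recipe 6). jorpel → runjor (Recipe 3). Using Recipe 4, xelyul and runjor make fenmor. [4 rule applications]
elmxan needs fewer.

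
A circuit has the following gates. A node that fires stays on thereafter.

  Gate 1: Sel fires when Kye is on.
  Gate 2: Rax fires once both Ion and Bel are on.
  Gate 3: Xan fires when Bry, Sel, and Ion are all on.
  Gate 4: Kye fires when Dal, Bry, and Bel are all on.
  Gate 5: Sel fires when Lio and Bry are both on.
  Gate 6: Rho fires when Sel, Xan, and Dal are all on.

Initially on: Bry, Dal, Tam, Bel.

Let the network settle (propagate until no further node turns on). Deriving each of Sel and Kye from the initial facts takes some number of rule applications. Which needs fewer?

Kye: Gate 4: Dal, Bry, and Bel on → Kye on. [1 rule application]
Sel: Gate 4: Dal, Bry, and Bel on → Kye on. Kye is on, so Sel fires (Gate 1). [2 rule applications]
Kye needs fewer.

Kye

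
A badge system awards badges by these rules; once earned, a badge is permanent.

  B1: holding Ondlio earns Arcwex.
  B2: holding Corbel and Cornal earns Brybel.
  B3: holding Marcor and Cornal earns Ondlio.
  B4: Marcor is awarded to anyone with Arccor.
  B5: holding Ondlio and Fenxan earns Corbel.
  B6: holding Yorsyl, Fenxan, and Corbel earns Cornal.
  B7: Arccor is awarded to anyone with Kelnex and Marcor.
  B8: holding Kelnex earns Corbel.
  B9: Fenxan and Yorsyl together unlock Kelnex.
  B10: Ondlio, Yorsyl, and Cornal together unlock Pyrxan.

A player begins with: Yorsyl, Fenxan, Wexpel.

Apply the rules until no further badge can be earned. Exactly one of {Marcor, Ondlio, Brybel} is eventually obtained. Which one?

With Fenxan and Yorsyl, Kelnex is earned (B9).
With Kelnex, Corbel is earned (B8).
With Yorsyl, Fenxan, and Corbel, Cornal is earned (B6).
With Corbel and Cornal, Brybel is earned (B2).
Marcor would need Arccor (B4), but Arccor is never earned. Ondlio would need Marcor and Cornal (B3), but Marcor is never earned.

Brybel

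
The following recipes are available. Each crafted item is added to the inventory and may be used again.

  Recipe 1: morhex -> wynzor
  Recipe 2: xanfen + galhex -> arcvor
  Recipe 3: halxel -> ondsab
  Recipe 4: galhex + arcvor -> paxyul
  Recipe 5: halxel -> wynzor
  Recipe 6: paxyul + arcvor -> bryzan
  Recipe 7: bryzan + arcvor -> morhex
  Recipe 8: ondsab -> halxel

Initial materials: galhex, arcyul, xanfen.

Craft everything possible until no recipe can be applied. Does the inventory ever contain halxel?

halxel would need ondsab (Recipe 8), but ondsab is never obtained.

No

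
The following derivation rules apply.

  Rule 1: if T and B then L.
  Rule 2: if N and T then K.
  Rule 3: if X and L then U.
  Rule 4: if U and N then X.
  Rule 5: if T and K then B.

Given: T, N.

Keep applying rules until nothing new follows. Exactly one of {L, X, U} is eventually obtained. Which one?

L

N and T hold, so K follows (Rule 2).
T and K hold, so B follows (Rule 5).
T and B hold, so L follows (Rule 1).
U would need X and L (Rule 3), but X is never established. X would need U and N (Rule 4), but U is never established.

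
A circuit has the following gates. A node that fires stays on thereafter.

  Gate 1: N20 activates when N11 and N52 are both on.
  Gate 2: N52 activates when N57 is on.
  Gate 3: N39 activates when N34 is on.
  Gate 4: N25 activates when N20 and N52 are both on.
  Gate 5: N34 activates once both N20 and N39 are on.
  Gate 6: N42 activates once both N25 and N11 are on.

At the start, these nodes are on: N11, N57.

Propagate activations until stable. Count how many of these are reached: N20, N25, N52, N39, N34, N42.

Gate 2: N57 on → N52 on.
N11 and N52 are on, so N20 activates (Gate 1).
N20 and N52 are on, so N25 activates (Gate 4).
N25 and N11 are on, so N42 activates (Gate 6).
N20: reached.
N25: reached.
N52: reached.
N39 would need N34 (Gate 3), but N34 never turns on.
N34 would need N20 and N39 (Gate 5), but N39 never turns on.
N42: reached.
Reached: N20, N25, N52, and N42 — 4 of the 6.

4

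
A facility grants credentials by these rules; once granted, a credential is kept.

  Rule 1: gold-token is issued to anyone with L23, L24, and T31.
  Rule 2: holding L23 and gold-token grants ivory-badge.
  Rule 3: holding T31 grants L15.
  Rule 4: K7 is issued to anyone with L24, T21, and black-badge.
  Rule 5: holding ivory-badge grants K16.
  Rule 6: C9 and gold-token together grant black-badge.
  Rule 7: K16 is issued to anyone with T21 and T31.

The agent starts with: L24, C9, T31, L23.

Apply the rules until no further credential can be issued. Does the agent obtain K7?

No

K7 would need L24, T21, and black-badge (Rule 4), but T21 is never granted.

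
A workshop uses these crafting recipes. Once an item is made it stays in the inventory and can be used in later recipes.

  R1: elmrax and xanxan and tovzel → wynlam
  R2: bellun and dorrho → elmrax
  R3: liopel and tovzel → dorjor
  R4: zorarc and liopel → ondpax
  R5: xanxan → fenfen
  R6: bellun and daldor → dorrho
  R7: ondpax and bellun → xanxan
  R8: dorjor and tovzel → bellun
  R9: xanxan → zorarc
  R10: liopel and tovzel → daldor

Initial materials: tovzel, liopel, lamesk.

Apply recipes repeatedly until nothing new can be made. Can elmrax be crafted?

liopel and tovzel → daldor (R10).
liopel and tovzel → dorjor (R3).
dorjor and tovzel → bellun (R8).
Using R6, bellun and daldor make dorrho.
bellun and dorrho → elmrax (R2).

Yes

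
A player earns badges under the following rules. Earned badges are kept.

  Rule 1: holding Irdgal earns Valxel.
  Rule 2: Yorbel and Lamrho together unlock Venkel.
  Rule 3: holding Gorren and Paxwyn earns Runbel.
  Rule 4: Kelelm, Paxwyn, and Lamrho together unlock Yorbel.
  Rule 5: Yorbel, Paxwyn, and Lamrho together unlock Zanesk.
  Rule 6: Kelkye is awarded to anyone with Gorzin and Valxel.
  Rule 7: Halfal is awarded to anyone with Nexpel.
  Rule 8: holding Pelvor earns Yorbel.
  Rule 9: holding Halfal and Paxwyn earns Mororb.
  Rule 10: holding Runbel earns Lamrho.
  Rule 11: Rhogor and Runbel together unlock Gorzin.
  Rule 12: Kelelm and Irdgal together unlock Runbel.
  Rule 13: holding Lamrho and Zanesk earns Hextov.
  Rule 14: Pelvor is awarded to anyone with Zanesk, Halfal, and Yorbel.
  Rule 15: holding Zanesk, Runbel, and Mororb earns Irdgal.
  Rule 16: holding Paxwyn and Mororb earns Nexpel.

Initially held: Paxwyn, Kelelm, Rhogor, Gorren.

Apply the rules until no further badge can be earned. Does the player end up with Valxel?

Valxel would need Irdgal (Rule 1), but Irdgal is never earned.

No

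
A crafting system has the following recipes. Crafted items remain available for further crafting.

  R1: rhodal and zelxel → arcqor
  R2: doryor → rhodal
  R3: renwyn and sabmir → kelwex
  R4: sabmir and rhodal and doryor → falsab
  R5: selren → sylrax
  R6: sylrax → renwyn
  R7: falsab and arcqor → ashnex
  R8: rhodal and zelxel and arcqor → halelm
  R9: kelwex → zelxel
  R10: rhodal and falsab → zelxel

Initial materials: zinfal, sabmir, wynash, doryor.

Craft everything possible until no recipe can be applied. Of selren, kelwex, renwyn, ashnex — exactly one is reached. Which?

Using R2, doryor makes rhodal.
sabmir and rhodal and doryor → falsab (R4).
Using R10, rhodal and falsab make zelxel.
rhodal and zelxel → arcqor (R1).
Using R7, falsab and arcqor make ashnex.
No rule produces selren, and it is not given. kelwex would need renwyn and sabmir (R3), but renwyn is never obtained. renwyn would need sylrax (R6), but sylrax is never obtained.

ashnex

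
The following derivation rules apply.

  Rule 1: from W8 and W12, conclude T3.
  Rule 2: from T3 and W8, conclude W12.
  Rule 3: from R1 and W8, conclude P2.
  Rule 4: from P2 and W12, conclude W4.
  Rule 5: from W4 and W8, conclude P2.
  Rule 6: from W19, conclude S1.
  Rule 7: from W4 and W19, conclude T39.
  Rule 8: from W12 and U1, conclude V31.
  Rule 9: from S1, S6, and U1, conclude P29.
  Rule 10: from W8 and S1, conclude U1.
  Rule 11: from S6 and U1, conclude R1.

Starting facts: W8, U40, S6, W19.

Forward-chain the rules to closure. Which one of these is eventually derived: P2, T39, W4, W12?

P2

From W19, Rule 6 gives S1.
W8 and S1 hold, so U1 follows (Rule 10).
From S6 and U1, Rule 11 gives R1.
From R1 and W8, Rule 3 gives P2.
W4 would need P2 and W12 (Rule 4), but W12 is never established. T39 would need W4 and W19 (Rule 7), but W4 is never established. W12 would need T3 and W8 (Rule 2), but T3 is never established.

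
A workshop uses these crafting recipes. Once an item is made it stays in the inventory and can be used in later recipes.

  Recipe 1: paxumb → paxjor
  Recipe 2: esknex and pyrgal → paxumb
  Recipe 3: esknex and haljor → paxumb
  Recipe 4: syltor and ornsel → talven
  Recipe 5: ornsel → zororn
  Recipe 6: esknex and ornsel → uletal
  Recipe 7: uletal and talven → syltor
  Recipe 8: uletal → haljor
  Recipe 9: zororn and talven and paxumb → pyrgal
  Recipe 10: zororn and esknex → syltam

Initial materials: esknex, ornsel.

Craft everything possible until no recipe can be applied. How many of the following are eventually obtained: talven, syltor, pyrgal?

talven would need syltor and ornsel (Recipe 4), but syltor is never obtained.
syltor would need uletal and talven (Recipe 7), but talven is never obtained.
pyrgal would need zororn, talven, and paxumb (Recipe 9), but talven is never obtained.
None of the 3 are reached.

0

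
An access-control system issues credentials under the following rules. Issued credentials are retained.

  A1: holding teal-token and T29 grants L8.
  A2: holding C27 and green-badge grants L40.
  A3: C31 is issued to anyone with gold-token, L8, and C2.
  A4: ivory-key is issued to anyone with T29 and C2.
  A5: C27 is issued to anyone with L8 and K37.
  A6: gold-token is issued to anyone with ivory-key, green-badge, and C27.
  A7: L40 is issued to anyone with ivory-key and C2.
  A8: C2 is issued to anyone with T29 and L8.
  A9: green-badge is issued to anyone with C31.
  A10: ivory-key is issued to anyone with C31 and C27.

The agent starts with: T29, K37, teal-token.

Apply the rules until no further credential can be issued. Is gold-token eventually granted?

gold-token would need ivory-key, green-badge, and C27 (A6), but green-badge is never granted.

No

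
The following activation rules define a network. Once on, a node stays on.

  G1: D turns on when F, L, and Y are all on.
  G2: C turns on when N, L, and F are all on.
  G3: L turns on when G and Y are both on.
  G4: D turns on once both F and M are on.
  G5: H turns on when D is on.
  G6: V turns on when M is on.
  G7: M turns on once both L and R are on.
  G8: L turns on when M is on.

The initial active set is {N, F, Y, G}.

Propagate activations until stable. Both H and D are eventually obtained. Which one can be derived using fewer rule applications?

D

D: G3: G and Y on → L on. G1: F, L, and Y on → D on. [2 rule applications]
H: G and Y are on, so L turns on (G3). F, L, and Y are on, so D turns on (G1). D is on, so H turns on (G5). [3 rule applications]
D needs fewer.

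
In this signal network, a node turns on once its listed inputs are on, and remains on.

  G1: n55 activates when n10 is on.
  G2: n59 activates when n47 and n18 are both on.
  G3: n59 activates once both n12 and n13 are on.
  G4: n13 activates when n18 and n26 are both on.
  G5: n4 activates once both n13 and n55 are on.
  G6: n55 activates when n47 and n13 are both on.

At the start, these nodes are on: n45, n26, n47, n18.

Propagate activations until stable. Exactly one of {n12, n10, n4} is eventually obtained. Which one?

n4

G4: n18 and n26 on → n13 on.
G6: n47 and n13 on → n55 on.
G5: n13 and n55 on → n4 on.
No rule produces n12, and it is not given. No rule produces n10, and it is not given.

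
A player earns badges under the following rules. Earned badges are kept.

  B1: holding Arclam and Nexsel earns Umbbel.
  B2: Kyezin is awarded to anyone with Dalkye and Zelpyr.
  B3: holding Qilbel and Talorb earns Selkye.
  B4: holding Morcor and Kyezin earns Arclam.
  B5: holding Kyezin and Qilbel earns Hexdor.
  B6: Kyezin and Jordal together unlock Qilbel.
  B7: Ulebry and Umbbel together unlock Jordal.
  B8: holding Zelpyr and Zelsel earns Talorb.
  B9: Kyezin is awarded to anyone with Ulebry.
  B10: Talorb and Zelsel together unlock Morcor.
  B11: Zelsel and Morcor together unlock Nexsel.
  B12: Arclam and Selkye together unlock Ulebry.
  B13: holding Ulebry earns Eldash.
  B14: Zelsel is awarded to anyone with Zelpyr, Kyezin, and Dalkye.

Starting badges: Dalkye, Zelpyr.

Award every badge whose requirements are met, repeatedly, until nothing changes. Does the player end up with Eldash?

Eldash would need Ulebry (B13), but Ulebry is never earned.

No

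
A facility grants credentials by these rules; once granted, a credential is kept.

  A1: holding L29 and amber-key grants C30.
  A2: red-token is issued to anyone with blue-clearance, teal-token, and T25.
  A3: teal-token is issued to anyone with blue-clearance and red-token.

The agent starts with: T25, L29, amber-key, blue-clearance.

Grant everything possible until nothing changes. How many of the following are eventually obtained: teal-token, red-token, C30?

1

Holding L29 and amber-key grants C30 (A1).
teal-token would need blue-clearance and red-token (A3), but red-token is never granted.
red-token would need blue-clearance, teal-token, and T25 (A2), but teal-token is never granted.
C30: reached.
Reached: C30 — 1 of the 3.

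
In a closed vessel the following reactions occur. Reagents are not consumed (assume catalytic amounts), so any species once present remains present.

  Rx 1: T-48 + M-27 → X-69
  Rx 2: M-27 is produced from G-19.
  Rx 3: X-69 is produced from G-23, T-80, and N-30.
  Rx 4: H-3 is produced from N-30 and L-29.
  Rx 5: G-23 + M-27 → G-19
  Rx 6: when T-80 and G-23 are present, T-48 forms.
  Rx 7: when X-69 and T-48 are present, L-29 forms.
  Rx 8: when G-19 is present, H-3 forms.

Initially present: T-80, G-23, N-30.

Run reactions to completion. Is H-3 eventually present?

G-23, T-80, and N-30 present → X-69 forms (Rx 3).
T-80 and G-23 present → T-48 forms (Rx 6).
X-69 and T-48 present → L-29 forms (Rx 7).
N-30 and L-29 present → H-3 forms (Rx 4).

Yes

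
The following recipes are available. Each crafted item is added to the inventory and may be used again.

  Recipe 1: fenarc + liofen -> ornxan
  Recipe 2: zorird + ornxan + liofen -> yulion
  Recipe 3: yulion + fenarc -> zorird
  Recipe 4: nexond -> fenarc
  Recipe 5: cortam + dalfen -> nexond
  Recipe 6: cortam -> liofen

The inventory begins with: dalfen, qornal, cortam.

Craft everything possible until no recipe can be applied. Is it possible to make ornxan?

Yes

cortam + dalfen -> nexond (Recipe 5).
Using Recipe 6, cortam makes liofen.
Using Recipe 4, nexond makes fenarc.
fenarc + liofen -> ornxan (Recipe 1).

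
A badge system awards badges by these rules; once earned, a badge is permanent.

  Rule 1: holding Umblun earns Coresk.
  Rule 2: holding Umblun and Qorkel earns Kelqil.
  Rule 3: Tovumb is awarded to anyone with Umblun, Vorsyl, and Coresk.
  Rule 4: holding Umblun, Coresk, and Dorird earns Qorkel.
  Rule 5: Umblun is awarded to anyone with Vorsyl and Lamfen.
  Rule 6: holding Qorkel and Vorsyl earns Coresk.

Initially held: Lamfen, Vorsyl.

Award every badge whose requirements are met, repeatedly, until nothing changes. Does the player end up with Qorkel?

Qorkel would need Umblun, Coresk, and Dorird (Rule 4), but Dorird is never earned.

No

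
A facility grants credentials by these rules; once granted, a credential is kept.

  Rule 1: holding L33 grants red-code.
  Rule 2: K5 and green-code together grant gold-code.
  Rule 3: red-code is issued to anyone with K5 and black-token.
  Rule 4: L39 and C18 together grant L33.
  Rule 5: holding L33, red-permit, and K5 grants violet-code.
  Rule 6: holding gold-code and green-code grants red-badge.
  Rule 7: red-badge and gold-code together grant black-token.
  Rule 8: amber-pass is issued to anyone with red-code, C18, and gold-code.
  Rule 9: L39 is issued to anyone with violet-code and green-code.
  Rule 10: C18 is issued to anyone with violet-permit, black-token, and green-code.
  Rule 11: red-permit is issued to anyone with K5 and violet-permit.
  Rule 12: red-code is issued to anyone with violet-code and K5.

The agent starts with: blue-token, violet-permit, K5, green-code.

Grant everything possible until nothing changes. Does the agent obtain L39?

No

L39 would need violet-code and green-code (Rule 9), but violet-code is never granted.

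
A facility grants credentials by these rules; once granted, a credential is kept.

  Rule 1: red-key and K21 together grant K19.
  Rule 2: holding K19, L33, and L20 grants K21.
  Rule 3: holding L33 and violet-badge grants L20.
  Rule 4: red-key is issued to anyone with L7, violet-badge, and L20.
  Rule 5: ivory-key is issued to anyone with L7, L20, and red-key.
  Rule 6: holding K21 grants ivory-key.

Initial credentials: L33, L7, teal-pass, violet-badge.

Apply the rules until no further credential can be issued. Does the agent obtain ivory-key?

Yes

Holding L33 and violet-badge grants L20 (Rule 3).
Holding L7, violet-badge, and L20 grants red-key (Rule 4).
Holding L7, L20, and red-key grants ivory-key (Rule 5).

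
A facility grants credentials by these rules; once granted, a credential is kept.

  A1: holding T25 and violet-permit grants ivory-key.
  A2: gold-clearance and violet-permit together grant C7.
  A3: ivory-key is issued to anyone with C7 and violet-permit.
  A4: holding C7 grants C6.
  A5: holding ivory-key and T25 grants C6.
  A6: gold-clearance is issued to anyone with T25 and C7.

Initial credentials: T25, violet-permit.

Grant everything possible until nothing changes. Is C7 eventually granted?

No

C7 would need gold-clearance and violet-permit (A2), but gold-clearance is never granted.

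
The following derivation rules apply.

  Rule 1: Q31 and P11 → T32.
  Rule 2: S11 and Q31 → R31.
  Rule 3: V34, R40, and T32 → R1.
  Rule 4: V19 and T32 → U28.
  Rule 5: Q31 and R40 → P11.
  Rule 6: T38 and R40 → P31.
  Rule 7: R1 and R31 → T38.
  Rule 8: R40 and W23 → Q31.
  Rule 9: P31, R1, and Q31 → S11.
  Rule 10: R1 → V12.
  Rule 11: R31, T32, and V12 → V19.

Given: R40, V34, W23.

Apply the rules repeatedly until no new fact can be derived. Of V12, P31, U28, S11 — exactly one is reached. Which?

R40 and W23 hold, so Q31 follows (Rule 8).
From Q31 and R40, Rule 5 gives P11.
Q31 and P11 hold, so T32 follows (Rule 1).
V34, R40, and T32 hold, so R1 follows (Rule 3).
From R1, Rule 10 gives V12.
U28 would need V19 and T32 (Rule 4), but V19 is never established. S11 would need P31, R1, and Q31 (Rule 9), but P31 is never established. P31 would need T38 and R40 (Rule 6), but T38 is never established.

V12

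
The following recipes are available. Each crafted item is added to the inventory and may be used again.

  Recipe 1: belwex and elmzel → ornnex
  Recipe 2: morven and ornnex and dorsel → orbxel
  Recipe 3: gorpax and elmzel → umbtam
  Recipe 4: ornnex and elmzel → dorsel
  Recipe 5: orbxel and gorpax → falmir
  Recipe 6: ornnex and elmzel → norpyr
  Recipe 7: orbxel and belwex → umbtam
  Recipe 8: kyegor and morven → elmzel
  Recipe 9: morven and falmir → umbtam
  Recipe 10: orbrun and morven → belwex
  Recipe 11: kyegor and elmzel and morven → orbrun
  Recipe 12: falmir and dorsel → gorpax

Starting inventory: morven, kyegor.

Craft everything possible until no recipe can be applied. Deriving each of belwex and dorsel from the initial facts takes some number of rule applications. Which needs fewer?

belwex

belwex: kyegor and morven → elmzel (Recipe 8). kyegor and elmzel and morven → orbrun (Recipe 11). orbrun and morven → belwex (Recipe 10). [3 rule applications]
dorsel: kyegor and morven → elmzel (Recipe 8). Using Recipe 11, kyegor, elmzel, and morven make orbrun. Using Recipe 10, orbrun and morven make belwex. Using Recipe 1, belwex and elmzel make ornnex. Using Recipe 4, ornnex and elmzel make dorsel. [5 rule applications]
belwex needs fewer.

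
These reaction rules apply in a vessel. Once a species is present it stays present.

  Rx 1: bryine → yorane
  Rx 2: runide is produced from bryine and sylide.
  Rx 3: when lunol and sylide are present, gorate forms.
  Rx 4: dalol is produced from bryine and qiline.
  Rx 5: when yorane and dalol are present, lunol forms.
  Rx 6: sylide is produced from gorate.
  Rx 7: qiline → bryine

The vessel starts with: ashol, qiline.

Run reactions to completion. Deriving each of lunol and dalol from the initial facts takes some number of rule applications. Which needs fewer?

dalol

dalol: qiline present → bryine forms (Rx 7). bryine and qiline present → dalol forms (Rx 4). [2 rule applications]
lunol: qiline present → bryine forms (Rx 7). bryine present → yorane forms (Rx 1). bryine and qiline present → dalol forms (Rx 4). yorane and dalol present → lunol forms (Rx 5). [4 rule applications]
dalol needs fewer.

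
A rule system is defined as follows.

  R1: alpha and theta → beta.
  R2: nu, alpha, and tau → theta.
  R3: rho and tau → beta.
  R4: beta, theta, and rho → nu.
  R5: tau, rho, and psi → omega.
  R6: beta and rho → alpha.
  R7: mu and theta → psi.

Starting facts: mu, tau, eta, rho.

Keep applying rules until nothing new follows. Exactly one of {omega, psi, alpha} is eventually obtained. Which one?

alpha

From rho and tau, R3 gives beta.
From beta and rho, R6 gives alpha.
omega would need tau, rho, and psi (R5), but psi is never established. psi would need mu and theta (R7), but theta is never established.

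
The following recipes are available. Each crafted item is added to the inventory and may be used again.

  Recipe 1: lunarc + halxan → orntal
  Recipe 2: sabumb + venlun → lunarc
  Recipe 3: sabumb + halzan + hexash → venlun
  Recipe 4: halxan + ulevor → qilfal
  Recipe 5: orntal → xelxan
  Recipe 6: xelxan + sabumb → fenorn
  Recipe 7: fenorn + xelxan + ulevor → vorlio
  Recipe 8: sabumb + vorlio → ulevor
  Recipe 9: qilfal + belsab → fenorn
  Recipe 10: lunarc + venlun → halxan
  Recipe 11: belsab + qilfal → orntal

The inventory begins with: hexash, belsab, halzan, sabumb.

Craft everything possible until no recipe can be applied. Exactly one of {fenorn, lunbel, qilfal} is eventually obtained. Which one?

fenorn

Using Recipe 3, sabumb, halzan, and hexash make venlun.
Using Recipe 2, sabumb and venlun make lunarc.
lunarc + venlun → halxan (Recipe 10).
lunarc + halxan → orntal (Recipe 1).
orntal → xelxan (Recipe 5).
Using Recipe 6, xelxan and sabumb make fenorn.
qilfal would need halxan and ulevor (Recipe 4), but ulevor is never obtained. No rule produces lunbel, and it is not given.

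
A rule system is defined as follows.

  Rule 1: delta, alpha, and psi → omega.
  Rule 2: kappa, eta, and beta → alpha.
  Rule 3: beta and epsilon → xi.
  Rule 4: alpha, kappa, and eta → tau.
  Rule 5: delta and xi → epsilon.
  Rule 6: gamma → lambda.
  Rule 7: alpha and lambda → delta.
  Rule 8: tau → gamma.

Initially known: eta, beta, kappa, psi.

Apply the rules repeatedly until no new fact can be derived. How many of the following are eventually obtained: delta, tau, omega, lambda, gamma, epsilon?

5

kappa, eta, and beta hold, so alpha follows (Rule 2).
alpha, kappa, and eta hold, so tau follows (Rule 4).
From tau, Rule 8 gives gamma.
gamma holds, so lambda follows (Rule 6).
alpha and lambda hold, so delta follows (Rule 7).
delta, alpha, and psi hold, so omega follows (Rule 1).
delta: reached.
tau: reached.
omega: reached.
lambda: reached.
gamma: reached.
epsilon would need delta and xi (Rule 5), but xi is never established.
Reached: delta, tau, omega, lambda, and gamma — 5 of the 6.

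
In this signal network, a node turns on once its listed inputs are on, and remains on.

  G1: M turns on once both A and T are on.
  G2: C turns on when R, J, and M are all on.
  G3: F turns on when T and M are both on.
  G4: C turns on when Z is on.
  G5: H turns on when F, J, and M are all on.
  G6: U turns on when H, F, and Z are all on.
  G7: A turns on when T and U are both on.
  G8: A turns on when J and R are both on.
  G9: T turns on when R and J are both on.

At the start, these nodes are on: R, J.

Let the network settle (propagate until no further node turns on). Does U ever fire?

No

U would need H, F, and Z (G6), but Z never turns on.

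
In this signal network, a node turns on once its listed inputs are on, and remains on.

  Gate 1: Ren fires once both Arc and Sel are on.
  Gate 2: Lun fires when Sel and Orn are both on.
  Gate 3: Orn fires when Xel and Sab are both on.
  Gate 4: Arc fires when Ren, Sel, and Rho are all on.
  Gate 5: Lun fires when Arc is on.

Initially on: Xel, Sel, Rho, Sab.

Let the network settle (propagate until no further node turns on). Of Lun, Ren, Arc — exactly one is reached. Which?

Xel and Sab are on, so Orn fires (Gate 3).
Sel and Orn are on, so Lun fires (Gate 2).
Ren would need Arc and Sel (Gate 1), but Arc never turns on. Arc would need Ren, Sel, and Rho (Gate 4), but Ren never turns on.

Lun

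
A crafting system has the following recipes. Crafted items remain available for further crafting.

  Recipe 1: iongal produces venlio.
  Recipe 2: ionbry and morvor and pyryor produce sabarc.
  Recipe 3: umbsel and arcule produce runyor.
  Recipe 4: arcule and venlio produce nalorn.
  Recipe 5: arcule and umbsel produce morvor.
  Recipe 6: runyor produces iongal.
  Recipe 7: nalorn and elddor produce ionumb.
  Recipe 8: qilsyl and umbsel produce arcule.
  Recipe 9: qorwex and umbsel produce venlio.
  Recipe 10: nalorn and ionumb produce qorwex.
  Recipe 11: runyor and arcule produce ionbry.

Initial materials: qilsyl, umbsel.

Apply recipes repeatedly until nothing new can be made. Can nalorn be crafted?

qilsyl and umbsel → arcule (Recipe 8).
Using Recipe 3, umbsel and arcule make runyor.
Using Recipe 6, runyor makes iongal.
iongal → venlio (Recipe 1).
Using Recipe 4, arcule and venlio make nalorn.

Yes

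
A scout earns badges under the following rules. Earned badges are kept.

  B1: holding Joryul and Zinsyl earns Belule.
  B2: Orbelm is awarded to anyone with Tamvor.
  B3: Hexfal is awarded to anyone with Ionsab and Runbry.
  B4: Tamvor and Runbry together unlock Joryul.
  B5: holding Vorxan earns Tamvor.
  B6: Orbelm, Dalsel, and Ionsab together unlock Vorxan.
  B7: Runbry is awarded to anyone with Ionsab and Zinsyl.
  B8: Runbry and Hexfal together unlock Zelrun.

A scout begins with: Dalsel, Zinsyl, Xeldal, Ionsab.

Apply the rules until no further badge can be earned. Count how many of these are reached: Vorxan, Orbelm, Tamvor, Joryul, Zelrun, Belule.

1

With Ionsab and Zinsyl, Runbry is earned (B7).
With Ionsab and Runbry, Hexfal is earned (B3).
With Runbry and Hexfal, Zelrun is earned (B8).
Vorxan would need Orbelm, Dalsel, and Ionsab (B6), but Orbelm is never earned.
Orbelm would need Tamvor (B2), but Tamvor is never earned.
Tamvor would need Vorxan (B5), but Vorxan is never earned.
Joryul would need Tamvor and Runbry (B4), but Tamvor is never earned.
Zelrun: reached.
Belule would need Joryul and Zinsyl (B1), but Joryul is never earned.
Reached: Zelrun — 1 of the 6.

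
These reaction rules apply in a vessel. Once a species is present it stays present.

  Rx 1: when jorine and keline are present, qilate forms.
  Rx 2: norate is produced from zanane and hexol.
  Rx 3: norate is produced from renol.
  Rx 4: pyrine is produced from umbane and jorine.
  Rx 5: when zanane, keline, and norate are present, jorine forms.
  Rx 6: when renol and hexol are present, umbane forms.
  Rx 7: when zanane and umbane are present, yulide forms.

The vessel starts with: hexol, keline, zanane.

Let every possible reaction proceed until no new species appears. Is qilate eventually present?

zanane and hexol present → norate forms (Rx 2).
zanane, keline, and norate present → jorine forms (Rx 5).
jorine and keline present → qilate forms (Rx 1).

Yes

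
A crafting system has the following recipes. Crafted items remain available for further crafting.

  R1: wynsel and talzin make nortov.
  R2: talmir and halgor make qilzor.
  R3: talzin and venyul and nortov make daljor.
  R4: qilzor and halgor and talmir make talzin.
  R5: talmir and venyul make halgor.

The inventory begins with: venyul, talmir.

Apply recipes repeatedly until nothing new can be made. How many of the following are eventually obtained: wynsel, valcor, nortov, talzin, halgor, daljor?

2

Using R5, talmir and venyul make halgor.
talmir and halgor → qilzor (R2).
Using R4, qilzor, halgor, and talmir make talzin.
No rule produces wynsel, and it is not given.
No rule produces valcor, and it is not given.
nortov would need wynsel and talzin (R1), but wynsel is never obtained.
talzin: reached.
halgor: reached.
daljor would need talzin, venyul, and nortov (R3), but nortov is never obtained.
Reached: talzin and halgor — 2 of the 6.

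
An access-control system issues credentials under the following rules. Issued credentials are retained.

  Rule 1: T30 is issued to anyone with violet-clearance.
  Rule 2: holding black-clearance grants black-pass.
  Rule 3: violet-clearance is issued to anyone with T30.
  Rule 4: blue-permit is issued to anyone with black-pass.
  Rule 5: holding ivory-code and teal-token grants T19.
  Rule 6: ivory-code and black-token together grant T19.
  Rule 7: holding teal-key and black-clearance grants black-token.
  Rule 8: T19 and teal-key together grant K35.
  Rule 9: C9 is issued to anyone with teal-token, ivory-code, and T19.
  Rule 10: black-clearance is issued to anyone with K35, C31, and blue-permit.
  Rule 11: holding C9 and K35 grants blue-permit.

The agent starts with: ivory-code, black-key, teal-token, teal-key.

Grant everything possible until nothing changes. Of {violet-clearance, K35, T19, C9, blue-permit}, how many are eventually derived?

4

Holding ivory-code and teal-token grants T19 (Rule 5).
Holding T19 and teal-key grants K35 (Rule 8).
Holding teal-token, ivory-code, and T19 grants C9 (Rule 9).
Holding C9 and K35 grants blue-permit (Rule 11).
violet-clearance would need T30 (Rule 3), but T30 is never granted.
K35: reached.
T19: reached.
C9: reached.
blue-permit: reached.
Reached: K35, T19, C9, and blue-permit — 4 of the 5.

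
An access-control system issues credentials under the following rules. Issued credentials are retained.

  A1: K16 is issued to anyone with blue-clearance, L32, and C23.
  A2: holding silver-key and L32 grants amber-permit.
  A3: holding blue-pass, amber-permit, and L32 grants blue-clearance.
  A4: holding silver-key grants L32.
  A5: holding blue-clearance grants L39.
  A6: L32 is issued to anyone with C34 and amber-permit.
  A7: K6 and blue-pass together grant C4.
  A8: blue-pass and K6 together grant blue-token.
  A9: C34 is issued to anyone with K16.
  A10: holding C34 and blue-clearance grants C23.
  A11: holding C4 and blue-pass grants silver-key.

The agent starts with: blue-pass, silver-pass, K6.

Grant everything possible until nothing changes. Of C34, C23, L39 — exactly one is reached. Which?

Holding K6 and blue-pass grants C4 (A7).
Holding C4 and blue-pass grants silver-key (A11).
Holding silver-key grants L32 (A4).
Holding silver-key and L32 grants amber-permit (A2).
Holding blue-pass, amber-permit, and L32 grants blue-clearance (A3).
Holding blue-clearance grants L39 (A5).
C34 would need K16 (A9), but K16 is never granted. C23 would need C34 and blue-clearance (A10), but C34 is never granted.

L39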